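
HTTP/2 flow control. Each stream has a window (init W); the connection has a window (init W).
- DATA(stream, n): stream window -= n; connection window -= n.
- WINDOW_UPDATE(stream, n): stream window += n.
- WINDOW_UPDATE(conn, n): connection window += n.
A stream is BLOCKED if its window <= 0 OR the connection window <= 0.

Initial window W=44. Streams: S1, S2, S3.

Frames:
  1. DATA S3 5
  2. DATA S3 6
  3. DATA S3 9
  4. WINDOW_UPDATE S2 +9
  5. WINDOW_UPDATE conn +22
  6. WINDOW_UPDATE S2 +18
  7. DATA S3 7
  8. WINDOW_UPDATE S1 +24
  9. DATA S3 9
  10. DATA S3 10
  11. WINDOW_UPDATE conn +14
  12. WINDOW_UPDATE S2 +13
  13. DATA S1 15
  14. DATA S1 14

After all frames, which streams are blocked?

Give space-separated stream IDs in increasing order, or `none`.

Op 1: conn=39 S1=44 S2=44 S3=39 blocked=[]
Op 2: conn=33 S1=44 S2=44 S3=33 blocked=[]
Op 3: conn=24 S1=44 S2=44 S3=24 blocked=[]
Op 4: conn=24 S1=44 S2=53 S3=24 blocked=[]
Op 5: conn=46 S1=44 S2=53 S3=24 blocked=[]
Op 6: conn=46 S1=44 S2=71 S3=24 blocked=[]
Op 7: conn=39 S1=44 S2=71 S3=17 blocked=[]
Op 8: conn=39 S1=68 S2=71 S3=17 blocked=[]
Op 9: conn=30 S1=68 S2=71 S3=8 blocked=[]
Op 10: conn=20 S1=68 S2=71 S3=-2 blocked=[3]
Op 11: conn=34 S1=68 S2=71 S3=-2 blocked=[3]
Op 12: conn=34 S1=68 S2=84 S3=-2 blocked=[3]
Op 13: conn=19 S1=53 S2=84 S3=-2 blocked=[3]
Op 14: conn=5 S1=39 S2=84 S3=-2 blocked=[3]

Answer: S3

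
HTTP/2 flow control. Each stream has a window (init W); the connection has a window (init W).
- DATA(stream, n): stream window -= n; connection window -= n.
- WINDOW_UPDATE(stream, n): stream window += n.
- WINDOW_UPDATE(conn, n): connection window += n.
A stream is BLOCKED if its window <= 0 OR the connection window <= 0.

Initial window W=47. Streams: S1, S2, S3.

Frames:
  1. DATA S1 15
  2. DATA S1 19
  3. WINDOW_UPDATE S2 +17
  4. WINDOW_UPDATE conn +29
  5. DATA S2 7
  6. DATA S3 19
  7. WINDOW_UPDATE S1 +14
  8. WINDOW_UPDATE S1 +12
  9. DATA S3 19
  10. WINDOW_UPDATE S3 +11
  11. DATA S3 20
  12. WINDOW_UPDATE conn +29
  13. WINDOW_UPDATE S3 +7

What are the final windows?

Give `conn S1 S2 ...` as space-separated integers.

Answer: 6 39 57 7

Derivation:
Op 1: conn=32 S1=32 S2=47 S3=47 blocked=[]
Op 2: conn=13 S1=13 S2=47 S3=47 blocked=[]
Op 3: conn=13 S1=13 S2=64 S3=47 blocked=[]
Op 4: conn=42 S1=13 S2=64 S3=47 blocked=[]
Op 5: conn=35 S1=13 S2=57 S3=47 blocked=[]
Op 6: conn=16 S1=13 S2=57 S3=28 blocked=[]
Op 7: conn=16 S1=27 S2=57 S3=28 blocked=[]
Op 8: conn=16 S1=39 S2=57 S3=28 blocked=[]
Op 9: conn=-3 S1=39 S2=57 S3=9 blocked=[1, 2, 3]
Op 10: conn=-3 S1=39 S2=57 S3=20 blocked=[1, 2, 3]
Op 11: conn=-23 S1=39 S2=57 S3=0 blocked=[1, 2, 3]
Op 12: conn=6 S1=39 S2=57 S3=0 blocked=[3]
Op 13: conn=6 S1=39 S2=57 S3=7 blocked=[]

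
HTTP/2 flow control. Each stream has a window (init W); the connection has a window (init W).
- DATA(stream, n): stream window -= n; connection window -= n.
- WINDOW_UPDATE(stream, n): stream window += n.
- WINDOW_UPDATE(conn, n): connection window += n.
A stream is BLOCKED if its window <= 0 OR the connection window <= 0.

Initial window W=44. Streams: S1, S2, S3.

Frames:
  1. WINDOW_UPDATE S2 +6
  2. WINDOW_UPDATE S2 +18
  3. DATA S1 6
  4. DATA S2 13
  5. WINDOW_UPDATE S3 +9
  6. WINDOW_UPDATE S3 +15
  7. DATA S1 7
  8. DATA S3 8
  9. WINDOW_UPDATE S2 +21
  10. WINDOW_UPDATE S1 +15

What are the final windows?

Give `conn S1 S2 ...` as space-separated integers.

Op 1: conn=44 S1=44 S2=50 S3=44 blocked=[]
Op 2: conn=44 S1=44 S2=68 S3=44 blocked=[]
Op 3: conn=38 S1=38 S2=68 S3=44 blocked=[]
Op 4: conn=25 S1=38 S2=55 S3=44 blocked=[]
Op 5: conn=25 S1=38 S2=55 S3=53 blocked=[]
Op 6: conn=25 S1=38 S2=55 S3=68 blocked=[]
Op 7: conn=18 S1=31 S2=55 S3=68 blocked=[]
Op 8: conn=10 S1=31 S2=55 S3=60 blocked=[]
Op 9: conn=10 S1=31 S2=76 S3=60 blocked=[]
Op 10: conn=10 S1=46 S2=76 S3=60 blocked=[]

Answer: 10 46 76 60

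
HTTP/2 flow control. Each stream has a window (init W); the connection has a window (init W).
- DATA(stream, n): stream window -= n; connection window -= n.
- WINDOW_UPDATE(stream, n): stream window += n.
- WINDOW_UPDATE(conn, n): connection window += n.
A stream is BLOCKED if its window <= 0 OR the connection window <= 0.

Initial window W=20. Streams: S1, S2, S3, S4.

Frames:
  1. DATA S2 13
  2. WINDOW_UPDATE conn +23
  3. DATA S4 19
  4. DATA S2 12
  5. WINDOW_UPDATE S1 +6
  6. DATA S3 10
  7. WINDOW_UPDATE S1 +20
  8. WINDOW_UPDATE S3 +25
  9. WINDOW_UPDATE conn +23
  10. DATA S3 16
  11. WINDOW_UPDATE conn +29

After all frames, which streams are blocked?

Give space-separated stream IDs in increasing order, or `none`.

Answer: S2

Derivation:
Op 1: conn=7 S1=20 S2=7 S3=20 S4=20 blocked=[]
Op 2: conn=30 S1=20 S2=7 S3=20 S4=20 blocked=[]
Op 3: conn=11 S1=20 S2=7 S3=20 S4=1 blocked=[]
Op 4: conn=-1 S1=20 S2=-5 S3=20 S4=1 blocked=[1, 2, 3, 4]
Op 5: conn=-1 S1=26 S2=-5 S3=20 S4=1 blocked=[1, 2, 3, 4]
Op 6: conn=-11 S1=26 S2=-5 S3=10 S4=1 blocked=[1, 2, 3, 4]
Op 7: conn=-11 S1=46 S2=-5 S3=10 S4=1 blocked=[1, 2, 3, 4]
Op 8: conn=-11 S1=46 S2=-5 S3=35 S4=1 blocked=[1, 2, 3, 4]
Op 9: conn=12 S1=46 S2=-5 S3=35 S4=1 blocked=[2]
Op 10: conn=-4 S1=46 S2=-5 S3=19 S4=1 blocked=[1, 2, 3, 4]
Op 11: conn=25 S1=46 S2=-5 S3=19 S4=1 blocked=[2]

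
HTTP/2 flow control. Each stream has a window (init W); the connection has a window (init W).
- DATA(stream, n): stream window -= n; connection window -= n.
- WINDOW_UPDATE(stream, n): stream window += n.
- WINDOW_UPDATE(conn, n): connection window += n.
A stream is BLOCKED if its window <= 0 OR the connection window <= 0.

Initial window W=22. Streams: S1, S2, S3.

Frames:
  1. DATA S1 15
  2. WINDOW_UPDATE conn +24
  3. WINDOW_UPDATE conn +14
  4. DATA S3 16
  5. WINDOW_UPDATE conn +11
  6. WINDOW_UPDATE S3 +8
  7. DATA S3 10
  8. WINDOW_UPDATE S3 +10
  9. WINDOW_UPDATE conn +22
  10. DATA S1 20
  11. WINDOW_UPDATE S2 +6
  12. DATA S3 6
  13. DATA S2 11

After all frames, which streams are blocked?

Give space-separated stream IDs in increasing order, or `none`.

Op 1: conn=7 S1=7 S2=22 S3=22 blocked=[]
Op 2: conn=31 S1=7 S2=22 S3=22 blocked=[]
Op 3: conn=45 S1=7 S2=22 S3=22 blocked=[]
Op 4: conn=29 S1=7 S2=22 S3=6 blocked=[]
Op 5: conn=40 S1=7 S2=22 S3=6 blocked=[]
Op 6: conn=40 S1=7 S2=22 S3=14 blocked=[]
Op 7: conn=30 S1=7 S2=22 S3=4 blocked=[]
Op 8: conn=30 S1=7 S2=22 S3=14 blocked=[]
Op 9: conn=52 S1=7 S2=22 S3=14 blocked=[]
Op 10: conn=32 S1=-13 S2=22 S3=14 blocked=[1]
Op 11: conn=32 S1=-13 S2=28 S3=14 blocked=[1]
Op 12: conn=26 S1=-13 S2=28 S3=8 blocked=[1]
Op 13: conn=15 S1=-13 S2=17 S3=8 blocked=[1]

Answer: S1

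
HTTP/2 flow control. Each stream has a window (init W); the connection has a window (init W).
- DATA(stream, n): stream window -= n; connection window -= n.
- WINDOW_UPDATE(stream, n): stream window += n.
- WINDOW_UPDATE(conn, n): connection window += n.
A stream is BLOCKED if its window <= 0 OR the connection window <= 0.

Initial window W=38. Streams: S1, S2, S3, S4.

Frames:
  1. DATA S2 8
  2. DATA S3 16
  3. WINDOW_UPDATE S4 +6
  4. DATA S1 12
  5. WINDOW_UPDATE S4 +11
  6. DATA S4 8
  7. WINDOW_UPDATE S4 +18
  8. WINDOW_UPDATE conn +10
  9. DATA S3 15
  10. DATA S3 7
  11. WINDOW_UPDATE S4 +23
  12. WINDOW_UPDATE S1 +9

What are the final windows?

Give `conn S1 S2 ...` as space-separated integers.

Answer: -18 35 30 0 88

Derivation:
Op 1: conn=30 S1=38 S2=30 S3=38 S4=38 blocked=[]
Op 2: conn=14 S1=38 S2=30 S3=22 S4=38 blocked=[]
Op 3: conn=14 S1=38 S2=30 S3=22 S4=44 blocked=[]
Op 4: conn=2 S1=26 S2=30 S3=22 S4=44 blocked=[]
Op 5: conn=2 S1=26 S2=30 S3=22 S4=55 blocked=[]
Op 6: conn=-6 S1=26 S2=30 S3=22 S4=47 blocked=[1, 2, 3, 4]
Op 7: conn=-6 S1=26 S2=30 S3=22 S4=65 blocked=[1, 2, 3, 4]
Op 8: conn=4 S1=26 S2=30 S3=22 S4=65 blocked=[]
Op 9: conn=-11 S1=26 S2=30 S3=7 S4=65 blocked=[1, 2, 3, 4]
Op 10: conn=-18 S1=26 S2=30 S3=0 S4=65 blocked=[1, 2, 3, 4]
Op 11: conn=-18 S1=26 S2=30 S3=0 S4=88 blocked=[1, 2, 3, 4]
Op 12: conn=-18 S1=35 S2=30 S3=0 S4=88 blocked=[1, 2, 3, 4]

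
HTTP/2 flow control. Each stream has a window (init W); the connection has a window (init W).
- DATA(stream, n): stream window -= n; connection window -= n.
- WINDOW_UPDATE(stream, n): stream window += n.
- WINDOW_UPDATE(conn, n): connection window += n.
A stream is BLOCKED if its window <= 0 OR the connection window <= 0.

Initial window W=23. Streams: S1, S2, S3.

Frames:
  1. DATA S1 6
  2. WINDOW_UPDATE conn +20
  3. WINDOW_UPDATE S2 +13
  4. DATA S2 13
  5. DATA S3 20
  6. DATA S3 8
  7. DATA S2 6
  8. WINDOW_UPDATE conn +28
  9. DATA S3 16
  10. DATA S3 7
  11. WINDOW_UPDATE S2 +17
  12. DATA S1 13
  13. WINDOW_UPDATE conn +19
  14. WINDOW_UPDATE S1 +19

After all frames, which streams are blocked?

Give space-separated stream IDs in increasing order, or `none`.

Op 1: conn=17 S1=17 S2=23 S3=23 blocked=[]
Op 2: conn=37 S1=17 S2=23 S3=23 blocked=[]
Op 3: conn=37 S1=17 S2=36 S3=23 blocked=[]
Op 4: conn=24 S1=17 S2=23 S3=23 blocked=[]
Op 5: conn=4 S1=17 S2=23 S3=3 blocked=[]
Op 6: conn=-4 S1=17 S2=23 S3=-5 blocked=[1, 2, 3]
Op 7: conn=-10 S1=17 S2=17 S3=-5 blocked=[1, 2, 3]
Op 8: conn=18 S1=17 S2=17 S3=-5 blocked=[3]
Op 9: conn=2 S1=17 S2=17 S3=-21 blocked=[3]
Op 10: conn=-5 S1=17 S2=17 S3=-28 blocked=[1, 2, 3]
Op 11: conn=-5 S1=17 S2=34 S3=-28 blocked=[1, 2, 3]
Op 12: conn=-18 S1=4 S2=34 S3=-28 blocked=[1, 2, 3]
Op 13: conn=1 S1=4 S2=34 S3=-28 blocked=[3]
Op 14: conn=1 S1=23 S2=34 S3=-28 blocked=[3]

Answer: S3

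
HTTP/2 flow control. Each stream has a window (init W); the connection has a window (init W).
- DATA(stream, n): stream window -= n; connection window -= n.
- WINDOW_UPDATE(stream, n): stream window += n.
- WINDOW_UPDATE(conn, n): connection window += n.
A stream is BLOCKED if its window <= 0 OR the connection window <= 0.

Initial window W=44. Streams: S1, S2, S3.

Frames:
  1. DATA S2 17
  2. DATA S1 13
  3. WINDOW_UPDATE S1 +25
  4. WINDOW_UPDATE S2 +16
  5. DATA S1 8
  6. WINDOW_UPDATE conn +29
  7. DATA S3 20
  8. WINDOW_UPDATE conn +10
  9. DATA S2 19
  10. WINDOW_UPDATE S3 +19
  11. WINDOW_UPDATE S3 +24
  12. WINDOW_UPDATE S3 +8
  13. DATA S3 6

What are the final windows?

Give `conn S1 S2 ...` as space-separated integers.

Answer: 0 48 24 69

Derivation:
Op 1: conn=27 S1=44 S2=27 S3=44 blocked=[]
Op 2: conn=14 S1=31 S2=27 S3=44 blocked=[]
Op 3: conn=14 S1=56 S2=27 S3=44 blocked=[]
Op 4: conn=14 S1=56 S2=43 S3=44 blocked=[]
Op 5: conn=6 S1=48 S2=43 S3=44 blocked=[]
Op 6: conn=35 S1=48 S2=43 S3=44 blocked=[]
Op 7: conn=15 S1=48 S2=43 S3=24 blocked=[]
Op 8: conn=25 S1=48 S2=43 S3=24 blocked=[]
Op 9: conn=6 S1=48 S2=24 S3=24 blocked=[]
Op 10: conn=6 S1=48 S2=24 S3=43 blocked=[]
Op 11: conn=6 S1=48 S2=24 S3=67 blocked=[]
Op 12: conn=6 S1=48 S2=24 S3=75 blocked=[]
Op 13: conn=0 S1=48 S2=24 S3=69 blocked=[1, 2, 3]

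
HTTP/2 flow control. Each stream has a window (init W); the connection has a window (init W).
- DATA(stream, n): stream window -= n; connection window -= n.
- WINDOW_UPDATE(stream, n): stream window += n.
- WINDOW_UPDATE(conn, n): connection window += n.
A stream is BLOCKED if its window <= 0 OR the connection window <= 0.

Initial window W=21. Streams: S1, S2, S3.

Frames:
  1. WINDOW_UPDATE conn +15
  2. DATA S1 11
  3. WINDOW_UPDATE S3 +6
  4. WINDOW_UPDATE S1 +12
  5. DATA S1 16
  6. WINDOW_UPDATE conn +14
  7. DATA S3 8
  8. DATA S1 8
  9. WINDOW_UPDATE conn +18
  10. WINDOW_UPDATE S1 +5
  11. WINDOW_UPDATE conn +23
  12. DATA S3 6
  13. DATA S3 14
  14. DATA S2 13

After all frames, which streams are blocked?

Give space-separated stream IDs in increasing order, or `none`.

Answer: S3

Derivation:
Op 1: conn=36 S1=21 S2=21 S3=21 blocked=[]
Op 2: conn=25 S1=10 S2=21 S3=21 blocked=[]
Op 3: conn=25 S1=10 S2=21 S3=27 blocked=[]
Op 4: conn=25 S1=22 S2=21 S3=27 blocked=[]
Op 5: conn=9 S1=6 S2=21 S3=27 blocked=[]
Op 6: conn=23 S1=6 S2=21 S3=27 blocked=[]
Op 7: conn=15 S1=6 S2=21 S3=19 blocked=[]
Op 8: conn=7 S1=-2 S2=21 S3=19 blocked=[1]
Op 9: conn=25 S1=-2 S2=21 S3=19 blocked=[1]
Op 10: conn=25 S1=3 S2=21 S3=19 blocked=[]
Op 11: conn=48 S1=3 S2=21 S3=19 blocked=[]
Op 12: conn=42 S1=3 S2=21 S3=13 blocked=[]
Op 13: conn=28 S1=3 S2=21 S3=-1 blocked=[3]
Op 14: conn=15 S1=3 S2=8 S3=-1 blocked=[3]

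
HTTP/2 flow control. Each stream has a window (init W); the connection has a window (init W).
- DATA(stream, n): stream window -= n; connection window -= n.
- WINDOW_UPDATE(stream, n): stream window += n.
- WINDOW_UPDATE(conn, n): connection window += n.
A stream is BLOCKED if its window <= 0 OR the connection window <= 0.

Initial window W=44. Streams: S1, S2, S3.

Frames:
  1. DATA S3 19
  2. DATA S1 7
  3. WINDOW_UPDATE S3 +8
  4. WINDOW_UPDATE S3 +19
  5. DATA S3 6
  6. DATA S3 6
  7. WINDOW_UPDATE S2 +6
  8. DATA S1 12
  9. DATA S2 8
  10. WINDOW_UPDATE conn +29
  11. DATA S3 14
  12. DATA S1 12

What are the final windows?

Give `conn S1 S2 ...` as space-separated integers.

Op 1: conn=25 S1=44 S2=44 S3=25 blocked=[]
Op 2: conn=18 S1=37 S2=44 S3=25 blocked=[]
Op 3: conn=18 S1=37 S2=44 S3=33 blocked=[]
Op 4: conn=18 S1=37 S2=44 S3=52 blocked=[]
Op 5: conn=12 S1=37 S2=44 S3=46 blocked=[]
Op 6: conn=6 S1=37 S2=44 S3=40 blocked=[]
Op 7: conn=6 S1=37 S2=50 S3=40 blocked=[]
Op 8: conn=-6 S1=25 S2=50 S3=40 blocked=[1, 2, 3]
Op 9: conn=-14 S1=25 S2=42 S3=40 blocked=[1, 2, 3]
Op 10: conn=15 S1=25 S2=42 S3=40 blocked=[]
Op 11: conn=1 S1=25 S2=42 S3=26 blocked=[]
Op 12: conn=-11 S1=13 S2=42 S3=26 blocked=[1, 2, 3]

Answer: -11 13 42 26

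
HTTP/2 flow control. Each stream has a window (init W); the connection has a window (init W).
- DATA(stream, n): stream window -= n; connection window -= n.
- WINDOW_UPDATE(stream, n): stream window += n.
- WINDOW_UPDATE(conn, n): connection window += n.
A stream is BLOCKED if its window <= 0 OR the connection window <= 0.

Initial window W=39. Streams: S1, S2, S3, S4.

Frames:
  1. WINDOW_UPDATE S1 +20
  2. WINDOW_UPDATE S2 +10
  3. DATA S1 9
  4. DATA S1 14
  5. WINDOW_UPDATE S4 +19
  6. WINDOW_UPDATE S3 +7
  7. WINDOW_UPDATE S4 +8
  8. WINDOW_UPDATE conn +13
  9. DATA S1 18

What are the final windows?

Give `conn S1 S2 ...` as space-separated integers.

Op 1: conn=39 S1=59 S2=39 S3=39 S4=39 blocked=[]
Op 2: conn=39 S1=59 S2=49 S3=39 S4=39 blocked=[]
Op 3: conn=30 S1=50 S2=49 S3=39 S4=39 blocked=[]
Op 4: conn=16 S1=36 S2=49 S3=39 S4=39 blocked=[]
Op 5: conn=16 S1=36 S2=49 S3=39 S4=58 blocked=[]
Op 6: conn=16 S1=36 S2=49 S3=46 S4=58 blocked=[]
Op 7: conn=16 S1=36 S2=49 S3=46 S4=66 blocked=[]
Op 8: conn=29 S1=36 S2=49 S3=46 S4=66 blocked=[]
Op 9: conn=11 S1=18 S2=49 S3=46 S4=66 blocked=[]

Answer: 11 18 49 46 66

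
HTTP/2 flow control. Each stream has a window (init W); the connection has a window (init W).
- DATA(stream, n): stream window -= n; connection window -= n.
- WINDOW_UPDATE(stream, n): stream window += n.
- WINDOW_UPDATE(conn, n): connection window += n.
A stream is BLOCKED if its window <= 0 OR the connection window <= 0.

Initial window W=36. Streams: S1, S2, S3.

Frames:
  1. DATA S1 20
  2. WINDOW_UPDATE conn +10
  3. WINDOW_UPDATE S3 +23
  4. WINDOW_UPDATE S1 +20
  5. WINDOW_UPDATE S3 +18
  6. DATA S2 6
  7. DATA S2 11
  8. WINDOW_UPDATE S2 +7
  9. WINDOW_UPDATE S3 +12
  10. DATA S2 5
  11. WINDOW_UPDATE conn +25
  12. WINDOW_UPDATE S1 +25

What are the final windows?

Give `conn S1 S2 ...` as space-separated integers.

Op 1: conn=16 S1=16 S2=36 S3=36 blocked=[]
Op 2: conn=26 S1=16 S2=36 S3=36 blocked=[]
Op 3: conn=26 S1=16 S2=36 S3=59 blocked=[]
Op 4: conn=26 S1=36 S2=36 S3=59 blocked=[]
Op 5: conn=26 S1=36 S2=36 S3=77 blocked=[]
Op 6: conn=20 S1=36 S2=30 S3=77 blocked=[]
Op 7: conn=9 S1=36 S2=19 S3=77 blocked=[]
Op 8: conn=9 S1=36 S2=26 S3=77 blocked=[]
Op 9: conn=9 S1=36 S2=26 S3=89 blocked=[]
Op 10: conn=4 S1=36 S2=21 S3=89 blocked=[]
Op 11: conn=29 S1=36 S2=21 S3=89 blocked=[]
Op 12: conn=29 S1=61 S2=21 S3=89 blocked=[]

Answer: 29 61 21 89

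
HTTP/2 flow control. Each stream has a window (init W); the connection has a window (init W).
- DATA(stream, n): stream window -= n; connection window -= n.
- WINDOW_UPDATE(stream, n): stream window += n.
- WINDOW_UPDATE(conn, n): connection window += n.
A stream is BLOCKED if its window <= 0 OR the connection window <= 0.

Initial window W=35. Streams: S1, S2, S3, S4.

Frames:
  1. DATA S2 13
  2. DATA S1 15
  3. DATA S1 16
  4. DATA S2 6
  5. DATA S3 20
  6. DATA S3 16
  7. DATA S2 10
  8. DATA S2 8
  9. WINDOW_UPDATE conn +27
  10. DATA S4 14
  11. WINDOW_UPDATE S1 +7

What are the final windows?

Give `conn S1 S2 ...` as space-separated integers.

Op 1: conn=22 S1=35 S2=22 S3=35 S4=35 blocked=[]
Op 2: conn=7 S1=20 S2=22 S3=35 S4=35 blocked=[]
Op 3: conn=-9 S1=4 S2=22 S3=35 S4=35 blocked=[1, 2, 3, 4]
Op 4: conn=-15 S1=4 S2=16 S3=35 S4=35 blocked=[1, 2, 3, 4]
Op 5: conn=-35 S1=4 S2=16 S3=15 S4=35 blocked=[1, 2, 3, 4]
Op 6: conn=-51 S1=4 S2=16 S3=-1 S4=35 blocked=[1, 2, 3, 4]
Op 7: conn=-61 S1=4 S2=6 S3=-1 S4=35 blocked=[1, 2, 3, 4]
Op 8: conn=-69 S1=4 S2=-2 S3=-1 S4=35 blocked=[1, 2, 3, 4]
Op 9: conn=-42 S1=4 S2=-2 S3=-1 S4=35 blocked=[1, 2, 3, 4]
Op 10: conn=-56 S1=4 S2=-2 S3=-1 S4=21 blocked=[1, 2, 3, 4]
Op 11: conn=-56 S1=11 S2=-2 S3=-1 S4=21 blocked=[1, 2, 3, 4]

Answer: -56 11 -2 -1 21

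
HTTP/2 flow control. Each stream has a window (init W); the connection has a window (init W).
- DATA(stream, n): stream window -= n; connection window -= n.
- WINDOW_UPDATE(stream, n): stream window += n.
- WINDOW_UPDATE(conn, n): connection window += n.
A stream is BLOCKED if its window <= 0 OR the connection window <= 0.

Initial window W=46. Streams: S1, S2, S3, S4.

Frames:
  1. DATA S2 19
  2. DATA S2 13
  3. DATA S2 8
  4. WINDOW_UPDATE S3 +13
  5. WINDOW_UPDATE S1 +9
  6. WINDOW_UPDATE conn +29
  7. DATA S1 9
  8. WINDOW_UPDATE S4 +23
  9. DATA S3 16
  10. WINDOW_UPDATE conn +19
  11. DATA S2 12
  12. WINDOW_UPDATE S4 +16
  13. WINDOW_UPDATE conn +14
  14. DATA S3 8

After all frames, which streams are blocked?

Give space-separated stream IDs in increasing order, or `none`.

Op 1: conn=27 S1=46 S2=27 S3=46 S4=46 blocked=[]
Op 2: conn=14 S1=46 S2=14 S3=46 S4=46 blocked=[]
Op 3: conn=6 S1=46 S2=6 S3=46 S4=46 blocked=[]
Op 4: conn=6 S1=46 S2=6 S3=59 S4=46 blocked=[]
Op 5: conn=6 S1=55 S2=6 S3=59 S4=46 blocked=[]
Op 6: conn=35 S1=55 S2=6 S3=59 S4=46 blocked=[]
Op 7: conn=26 S1=46 S2=6 S3=59 S4=46 blocked=[]
Op 8: conn=26 S1=46 S2=6 S3=59 S4=69 blocked=[]
Op 9: conn=10 S1=46 S2=6 S3=43 S4=69 blocked=[]
Op 10: conn=29 S1=46 S2=6 S3=43 S4=69 blocked=[]
Op 11: conn=17 S1=46 S2=-6 S3=43 S4=69 blocked=[2]
Op 12: conn=17 S1=46 S2=-6 S3=43 S4=85 blocked=[2]
Op 13: conn=31 S1=46 S2=-6 S3=43 S4=85 blocked=[2]
Op 14: conn=23 S1=46 S2=-6 S3=35 S4=85 blocked=[2]

Answer: S2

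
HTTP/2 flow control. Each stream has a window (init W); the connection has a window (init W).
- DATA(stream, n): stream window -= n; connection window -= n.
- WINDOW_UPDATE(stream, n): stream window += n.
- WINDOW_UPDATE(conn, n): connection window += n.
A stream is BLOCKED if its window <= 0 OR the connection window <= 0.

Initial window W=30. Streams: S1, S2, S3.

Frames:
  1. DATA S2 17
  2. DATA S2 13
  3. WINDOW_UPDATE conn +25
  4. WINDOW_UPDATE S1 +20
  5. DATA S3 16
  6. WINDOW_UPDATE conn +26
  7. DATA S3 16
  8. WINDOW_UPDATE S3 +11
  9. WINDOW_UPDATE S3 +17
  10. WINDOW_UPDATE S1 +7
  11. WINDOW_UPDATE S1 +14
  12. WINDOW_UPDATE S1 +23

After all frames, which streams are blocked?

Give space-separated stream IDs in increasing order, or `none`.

Op 1: conn=13 S1=30 S2=13 S3=30 blocked=[]
Op 2: conn=0 S1=30 S2=0 S3=30 blocked=[1, 2, 3]
Op 3: conn=25 S1=30 S2=0 S3=30 blocked=[2]
Op 4: conn=25 S1=50 S2=0 S3=30 blocked=[2]
Op 5: conn=9 S1=50 S2=0 S3=14 blocked=[2]
Op 6: conn=35 S1=50 S2=0 S3=14 blocked=[2]
Op 7: conn=19 S1=50 S2=0 S3=-2 blocked=[2, 3]
Op 8: conn=19 S1=50 S2=0 S3=9 blocked=[2]
Op 9: conn=19 S1=50 S2=0 S3=26 blocked=[2]
Op 10: conn=19 S1=57 S2=0 S3=26 blocked=[2]
Op 11: conn=19 S1=71 S2=0 S3=26 blocked=[2]
Op 12: conn=19 S1=94 S2=0 S3=26 blocked=[2]

Answer: S2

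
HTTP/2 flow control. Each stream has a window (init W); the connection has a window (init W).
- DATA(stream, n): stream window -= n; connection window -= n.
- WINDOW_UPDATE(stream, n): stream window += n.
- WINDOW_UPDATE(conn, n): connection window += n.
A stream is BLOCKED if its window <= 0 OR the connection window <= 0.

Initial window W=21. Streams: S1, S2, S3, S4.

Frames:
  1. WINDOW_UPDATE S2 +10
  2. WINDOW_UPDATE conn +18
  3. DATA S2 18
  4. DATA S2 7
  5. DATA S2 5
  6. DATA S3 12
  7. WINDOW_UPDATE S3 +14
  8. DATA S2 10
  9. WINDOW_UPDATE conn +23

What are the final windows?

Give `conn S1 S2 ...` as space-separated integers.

Answer: 10 21 -9 23 21

Derivation:
Op 1: conn=21 S1=21 S2=31 S3=21 S4=21 blocked=[]
Op 2: conn=39 S1=21 S2=31 S3=21 S4=21 blocked=[]
Op 3: conn=21 S1=21 S2=13 S3=21 S4=21 blocked=[]
Op 4: conn=14 S1=21 S2=6 S3=21 S4=21 blocked=[]
Op 5: conn=9 S1=21 S2=1 S3=21 S4=21 blocked=[]
Op 6: conn=-3 S1=21 S2=1 S3=9 S4=21 blocked=[1, 2, 3, 4]
Op 7: conn=-3 S1=21 S2=1 S3=23 S4=21 blocked=[1, 2, 3, 4]
Op 8: conn=-13 S1=21 S2=-9 S3=23 S4=21 blocked=[1, 2, 3, 4]
Op 9: conn=10 S1=21 S2=-9 S3=23 S4=21 blocked=[2]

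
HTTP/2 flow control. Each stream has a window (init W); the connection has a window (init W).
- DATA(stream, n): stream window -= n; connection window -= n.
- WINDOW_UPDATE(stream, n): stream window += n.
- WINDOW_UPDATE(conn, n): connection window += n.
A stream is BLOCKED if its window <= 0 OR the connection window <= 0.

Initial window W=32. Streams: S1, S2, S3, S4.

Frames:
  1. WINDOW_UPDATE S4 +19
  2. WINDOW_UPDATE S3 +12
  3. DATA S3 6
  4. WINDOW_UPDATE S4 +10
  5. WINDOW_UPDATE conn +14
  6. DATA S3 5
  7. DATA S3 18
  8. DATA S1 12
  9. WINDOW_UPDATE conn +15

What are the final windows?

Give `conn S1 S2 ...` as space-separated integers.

Op 1: conn=32 S1=32 S2=32 S3=32 S4=51 blocked=[]
Op 2: conn=32 S1=32 S2=32 S3=44 S4=51 blocked=[]
Op 3: conn=26 S1=32 S2=32 S3=38 S4=51 blocked=[]
Op 4: conn=26 S1=32 S2=32 S3=38 S4=61 blocked=[]
Op 5: conn=40 S1=32 S2=32 S3=38 S4=61 blocked=[]
Op 6: conn=35 S1=32 S2=32 S3=33 S4=61 blocked=[]
Op 7: conn=17 S1=32 S2=32 S3=15 S4=61 blocked=[]
Op 8: conn=5 S1=20 S2=32 S3=15 S4=61 blocked=[]
Op 9: conn=20 S1=20 S2=32 S3=15 S4=61 blocked=[]

Answer: 20 20 32 15 61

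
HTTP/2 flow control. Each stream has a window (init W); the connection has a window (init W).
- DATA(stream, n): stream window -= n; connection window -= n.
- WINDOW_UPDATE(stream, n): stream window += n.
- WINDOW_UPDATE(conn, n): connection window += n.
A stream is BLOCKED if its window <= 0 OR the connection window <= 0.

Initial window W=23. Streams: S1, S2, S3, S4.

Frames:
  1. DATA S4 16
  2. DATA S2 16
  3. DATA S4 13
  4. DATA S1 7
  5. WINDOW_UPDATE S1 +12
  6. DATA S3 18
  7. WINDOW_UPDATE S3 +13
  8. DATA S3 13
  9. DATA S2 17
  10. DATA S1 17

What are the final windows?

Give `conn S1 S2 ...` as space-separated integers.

Answer: -94 11 -10 5 -6

Derivation:
Op 1: conn=7 S1=23 S2=23 S3=23 S4=7 blocked=[]
Op 2: conn=-9 S1=23 S2=7 S3=23 S4=7 blocked=[1, 2, 3, 4]
Op 3: conn=-22 S1=23 S2=7 S3=23 S4=-6 blocked=[1, 2, 3, 4]
Op 4: conn=-29 S1=16 S2=7 S3=23 S4=-6 blocked=[1, 2, 3, 4]
Op 5: conn=-29 S1=28 S2=7 S3=23 S4=-6 blocked=[1, 2, 3, 4]
Op 6: conn=-47 S1=28 S2=7 S3=5 S4=-6 blocked=[1, 2, 3, 4]
Op 7: conn=-47 S1=28 S2=7 S3=18 S4=-6 blocked=[1, 2, 3, 4]
Op 8: conn=-60 S1=28 S2=7 S3=5 S4=-6 blocked=[1, 2, 3, 4]
Op 9: conn=-77 S1=28 S2=-10 S3=5 S4=-6 blocked=[1, 2, 3, 4]
Op 10: conn=-94 S1=11 S2=-10 S3=5 S4=-6 blocked=[1, 2, 3, 4]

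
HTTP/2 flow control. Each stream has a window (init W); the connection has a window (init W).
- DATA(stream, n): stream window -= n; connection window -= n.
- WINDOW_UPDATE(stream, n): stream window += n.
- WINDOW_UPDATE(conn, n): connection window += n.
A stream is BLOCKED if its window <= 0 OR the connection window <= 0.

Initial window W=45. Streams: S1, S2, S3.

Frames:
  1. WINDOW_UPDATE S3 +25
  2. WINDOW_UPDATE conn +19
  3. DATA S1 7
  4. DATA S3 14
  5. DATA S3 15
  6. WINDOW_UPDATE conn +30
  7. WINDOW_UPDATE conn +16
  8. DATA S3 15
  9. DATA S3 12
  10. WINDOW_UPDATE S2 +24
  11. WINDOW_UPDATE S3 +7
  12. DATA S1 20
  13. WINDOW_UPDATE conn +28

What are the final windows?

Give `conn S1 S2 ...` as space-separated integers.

Op 1: conn=45 S1=45 S2=45 S3=70 blocked=[]
Op 2: conn=64 S1=45 S2=45 S3=70 blocked=[]
Op 3: conn=57 S1=38 S2=45 S3=70 blocked=[]
Op 4: conn=43 S1=38 S2=45 S3=56 blocked=[]
Op 5: conn=28 S1=38 S2=45 S3=41 blocked=[]
Op 6: conn=58 S1=38 S2=45 S3=41 blocked=[]
Op 7: conn=74 S1=38 S2=45 S3=41 blocked=[]
Op 8: conn=59 S1=38 S2=45 S3=26 blocked=[]
Op 9: conn=47 S1=38 S2=45 S3=14 blocked=[]
Op 10: conn=47 S1=38 S2=69 S3=14 blocked=[]
Op 11: conn=47 S1=38 S2=69 S3=21 blocked=[]
Op 12: conn=27 S1=18 S2=69 S3=21 blocked=[]
Op 13: conn=55 S1=18 S2=69 S3=21 blocked=[]

Answer: 55 18 69 21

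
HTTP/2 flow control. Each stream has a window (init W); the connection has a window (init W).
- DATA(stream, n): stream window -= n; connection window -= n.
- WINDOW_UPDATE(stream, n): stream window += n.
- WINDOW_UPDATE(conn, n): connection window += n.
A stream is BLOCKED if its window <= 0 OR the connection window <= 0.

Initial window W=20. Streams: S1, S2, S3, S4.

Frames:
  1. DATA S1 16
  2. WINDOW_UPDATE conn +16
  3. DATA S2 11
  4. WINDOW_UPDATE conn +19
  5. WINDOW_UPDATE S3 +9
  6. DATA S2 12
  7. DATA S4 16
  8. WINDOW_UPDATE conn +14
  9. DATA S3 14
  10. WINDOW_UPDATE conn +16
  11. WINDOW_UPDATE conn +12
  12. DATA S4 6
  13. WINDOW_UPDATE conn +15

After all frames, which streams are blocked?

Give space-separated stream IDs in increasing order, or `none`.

Answer: S2 S4

Derivation:
Op 1: conn=4 S1=4 S2=20 S3=20 S4=20 blocked=[]
Op 2: conn=20 S1=4 S2=20 S3=20 S4=20 blocked=[]
Op 3: conn=9 S1=4 S2=9 S3=20 S4=20 blocked=[]
Op 4: conn=28 S1=4 S2=9 S3=20 S4=20 blocked=[]
Op 5: conn=28 S1=4 S2=9 S3=29 S4=20 blocked=[]
Op 6: conn=16 S1=4 S2=-3 S3=29 S4=20 blocked=[2]
Op 7: conn=0 S1=4 S2=-3 S3=29 S4=4 blocked=[1, 2, 3, 4]
Op 8: conn=14 S1=4 S2=-3 S3=29 S4=4 blocked=[2]
Op 9: conn=0 S1=4 S2=-3 S3=15 S4=4 blocked=[1, 2, 3, 4]
Op 10: conn=16 S1=4 S2=-3 S3=15 S4=4 blocked=[2]
Op 11: conn=28 S1=4 S2=-3 S3=15 S4=4 blocked=[2]
Op 12: conn=22 S1=4 S2=-3 S3=15 S4=-2 blocked=[2, 4]
Op 13: conn=37 S1=4 S2=-3 S3=15 S4=-2 blocked=[2, 4]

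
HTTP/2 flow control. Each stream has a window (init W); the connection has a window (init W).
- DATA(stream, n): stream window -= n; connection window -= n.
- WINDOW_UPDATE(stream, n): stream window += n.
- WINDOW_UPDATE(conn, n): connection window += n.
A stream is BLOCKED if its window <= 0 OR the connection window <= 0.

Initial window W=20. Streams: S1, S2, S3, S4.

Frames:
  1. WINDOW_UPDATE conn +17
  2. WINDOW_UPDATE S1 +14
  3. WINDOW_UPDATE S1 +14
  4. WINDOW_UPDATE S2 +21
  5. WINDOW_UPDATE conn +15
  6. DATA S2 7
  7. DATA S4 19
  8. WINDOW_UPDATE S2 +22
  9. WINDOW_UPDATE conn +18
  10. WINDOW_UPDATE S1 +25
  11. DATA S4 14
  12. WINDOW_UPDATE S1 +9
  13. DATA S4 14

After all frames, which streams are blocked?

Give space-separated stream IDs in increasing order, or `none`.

Op 1: conn=37 S1=20 S2=20 S3=20 S4=20 blocked=[]
Op 2: conn=37 S1=34 S2=20 S3=20 S4=20 blocked=[]
Op 3: conn=37 S1=48 S2=20 S3=20 S4=20 blocked=[]
Op 4: conn=37 S1=48 S2=41 S3=20 S4=20 blocked=[]
Op 5: conn=52 S1=48 S2=41 S3=20 S4=20 blocked=[]
Op 6: conn=45 S1=48 S2=34 S3=20 S4=20 blocked=[]
Op 7: conn=26 S1=48 S2=34 S3=20 S4=1 blocked=[]
Op 8: conn=26 S1=48 S2=56 S3=20 S4=1 blocked=[]
Op 9: conn=44 S1=48 S2=56 S3=20 S4=1 blocked=[]
Op 10: conn=44 S1=73 S2=56 S3=20 S4=1 blocked=[]
Op 11: conn=30 S1=73 S2=56 S3=20 S4=-13 blocked=[4]
Op 12: conn=30 S1=82 S2=56 S3=20 S4=-13 blocked=[4]
Op 13: conn=16 S1=82 S2=56 S3=20 S4=-27 blocked=[4]

Answer: S4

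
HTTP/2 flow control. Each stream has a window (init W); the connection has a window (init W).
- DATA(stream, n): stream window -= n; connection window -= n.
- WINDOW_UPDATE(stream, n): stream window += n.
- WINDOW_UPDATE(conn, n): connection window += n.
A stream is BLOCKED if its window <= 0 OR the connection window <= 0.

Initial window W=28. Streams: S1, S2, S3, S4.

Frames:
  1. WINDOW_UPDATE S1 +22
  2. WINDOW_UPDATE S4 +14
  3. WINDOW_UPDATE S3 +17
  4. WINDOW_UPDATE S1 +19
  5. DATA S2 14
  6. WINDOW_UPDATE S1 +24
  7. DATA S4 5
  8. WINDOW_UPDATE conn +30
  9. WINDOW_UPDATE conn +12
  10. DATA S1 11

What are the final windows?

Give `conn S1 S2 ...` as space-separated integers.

Op 1: conn=28 S1=50 S2=28 S3=28 S4=28 blocked=[]
Op 2: conn=28 S1=50 S2=28 S3=28 S4=42 blocked=[]
Op 3: conn=28 S1=50 S2=28 S3=45 S4=42 blocked=[]
Op 4: conn=28 S1=69 S2=28 S3=45 S4=42 blocked=[]
Op 5: conn=14 S1=69 S2=14 S3=45 S4=42 blocked=[]
Op 6: conn=14 S1=93 S2=14 S3=45 S4=42 blocked=[]
Op 7: conn=9 S1=93 S2=14 S3=45 S4=37 blocked=[]
Op 8: conn=39 S1=93 S2=14 S3=45 S4=37 blocked=[]
Op 9: conn=51 S1=93 S2=14 S3=45 S4=37 blocked=[]
Op 10: conn=40 S1=82 S2=14 S3=45 S4=37 blocked=[]

Answer: 40 82 14 45 37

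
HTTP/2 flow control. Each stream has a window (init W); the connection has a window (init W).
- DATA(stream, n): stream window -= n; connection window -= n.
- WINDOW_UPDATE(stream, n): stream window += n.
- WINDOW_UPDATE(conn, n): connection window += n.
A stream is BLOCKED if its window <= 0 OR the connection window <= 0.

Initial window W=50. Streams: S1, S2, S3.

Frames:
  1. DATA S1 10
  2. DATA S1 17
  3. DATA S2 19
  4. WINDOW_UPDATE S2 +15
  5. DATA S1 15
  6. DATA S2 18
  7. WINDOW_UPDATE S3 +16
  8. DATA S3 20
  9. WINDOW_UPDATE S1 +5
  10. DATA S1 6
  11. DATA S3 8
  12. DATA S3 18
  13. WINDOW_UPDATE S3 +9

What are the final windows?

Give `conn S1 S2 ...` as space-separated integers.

Answer: -81 7 28 29

Derivation:
Op 1: conn=40 S1=40 S2=50 S3=50 blocked=[]
Op 2: conn=23 S1=23 S2=50 S3=50 blocked=[]
Op 3: conn=4 S1=23 S2=31 S3=50 blocked=[]
Op 4: conn=4 S1=23 S2=46 S3=50 blocked=[]
Op 5: conn=-11 S1=8 S2=46 S3=50 blocked=[1, 2, 3]
Op 6: conn=-29 S1=8 S2=28 S3=50 blocked=[1, 2, 3]
Op 7: conn=-29 S1=8 S2=28 S3=66 blocked=[1, 2, 3]
Op 8: conn=-49 S1=8 S2=28 S3=46 blocked=[1, 2, 3]
Op 9: conn=-49 S1=13 S2=28 S3=46 blocked=[1, 2, 3]
Op 10: conn=-55 S1=7 S2=28 S3=46 blocked=[1, 2, 3]
Op 11: conn=-63 S1=7 S2=28 S3=38 blocked=[1, 2, 3]
Op 12: conn=-81 S1=7 S2=28 S3=20 blocked=[1, 2, 3]
Op 13: conn=-81 S1=7 S2=28 S3=29 blocked=[1, 2, 3]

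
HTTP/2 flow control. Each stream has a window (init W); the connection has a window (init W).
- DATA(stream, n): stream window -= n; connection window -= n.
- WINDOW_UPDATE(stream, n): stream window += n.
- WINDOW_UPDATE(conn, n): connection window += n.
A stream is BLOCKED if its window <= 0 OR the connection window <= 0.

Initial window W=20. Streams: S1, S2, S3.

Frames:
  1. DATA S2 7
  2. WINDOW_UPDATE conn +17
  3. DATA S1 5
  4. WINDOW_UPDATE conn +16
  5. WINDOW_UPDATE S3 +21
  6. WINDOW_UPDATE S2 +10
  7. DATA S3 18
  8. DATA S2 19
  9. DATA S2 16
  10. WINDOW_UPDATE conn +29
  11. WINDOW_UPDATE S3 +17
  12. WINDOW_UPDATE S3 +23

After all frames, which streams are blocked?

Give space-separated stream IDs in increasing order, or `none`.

Op 1: conn=13 S1=20 S2=13 S3=20 blocked=[]
Op 2: conn=30 S1=20 S2=13 S3=20 blocked=[]
Op 3: conn=25 S1=15 S2=13 S3=20 blocked=[]
Op 4: conn=41 S1=15 S2=13 S3=20 blocked=[]
Op 5: conn=41 S1=15 S2=13 S3=41 blocked=[]
Op 6: conn=41 S1=15 S2=23 S3=41 blocked=[]
Op 7: conn=23 S1=15 S2=23 S3=23 blocked=[]
Op 8: conn=4 S1=15 S2=4 S3=23 blocked=[]
Op 9: conn=-12 S1=15 S2=-12 S3=23 blocked=[1, 2, 3]
Op 10: conn=17 S1=15 S2=-12 S3=23 blocked=[2]
Op 11: conn=17 S1=15 S2=-12 S3=40 blocked=[2]
Op 12: conn=17 S1=15 S2=-12 S3=63 blocked=[2]

Answer: S2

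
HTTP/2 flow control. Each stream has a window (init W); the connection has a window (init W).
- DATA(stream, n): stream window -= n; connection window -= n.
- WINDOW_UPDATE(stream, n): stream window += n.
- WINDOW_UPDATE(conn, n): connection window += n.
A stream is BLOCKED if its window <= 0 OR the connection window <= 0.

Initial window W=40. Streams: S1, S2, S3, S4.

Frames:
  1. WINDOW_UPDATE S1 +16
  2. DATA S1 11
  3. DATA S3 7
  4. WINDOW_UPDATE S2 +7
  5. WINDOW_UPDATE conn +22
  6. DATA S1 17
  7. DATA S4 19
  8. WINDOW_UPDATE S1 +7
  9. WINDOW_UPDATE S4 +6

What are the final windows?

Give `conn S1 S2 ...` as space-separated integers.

Answer: 8 35 47 33 27

Derivation:
Op 1: conn=40 S1=56 S2=40 S3=40 S4=40 blocked=[]
Op 2: conn=29 S1=45 S2=40 S3=40 S4=40 blocked=[]
Op 3: conn=22 S1=45 S2=40 S3=33 S4=40 blocked=[]
Op 4: conn=22 S1=45 S2=47 S3=33 S4=40 blocked=[]
Op 5: conn=44 S1=45 S2=47 S3=33 S4=40 blocked=[]
Op 6: conn=27 S1=28 S2=47 S3=33 S4=40 blocked=[]
Op 7: conn=8 S1=28 S2=47 S3=33 S4=21 blocked=[]
Op 8: conn=8 S1=35 S2=47 S3=33 S4=21 blocked=[]
Op 9: conn=8 S1=35 S2=47 S3=33 S4=27 blocked=[]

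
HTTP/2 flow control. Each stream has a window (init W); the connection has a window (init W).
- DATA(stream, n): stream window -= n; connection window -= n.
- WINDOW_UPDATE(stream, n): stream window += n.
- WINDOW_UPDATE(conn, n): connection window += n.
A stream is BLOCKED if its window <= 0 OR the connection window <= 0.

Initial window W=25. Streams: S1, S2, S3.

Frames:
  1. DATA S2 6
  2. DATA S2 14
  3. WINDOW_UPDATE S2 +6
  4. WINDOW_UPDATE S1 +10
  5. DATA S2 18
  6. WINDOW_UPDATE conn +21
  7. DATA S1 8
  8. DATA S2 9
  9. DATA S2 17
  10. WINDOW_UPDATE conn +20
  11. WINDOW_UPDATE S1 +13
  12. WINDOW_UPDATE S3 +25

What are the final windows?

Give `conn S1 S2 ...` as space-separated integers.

Op 1: conn=19 S1=25 S2=19 S3=25 blocked=[]
Op 2: conn=5 S1=25 S2=5 S3=25 blocked=[]
Op 3: conn=5 S1=25 S2=11 S3=25 blocked=[]
Op 4: conn=5 S1=35 S2=11 S3=25 blocked=[]
Op 5: conn=-13 S1=35 S2=-7 S3=25 blocked=[1, 2, 3]
Op 6: conn=8 S1=35 S2=-7 S3=25 blocked=[2]
Op 7: conn=0 S1=27 S2=-7 S3=25 blocked=[1, 2, 3]
Op 8: conn=-9 S1=27 S2=-16 S3=25 blocked=[1, 2, 3]
Op 9: conn=-26 S1=27 S2=-33 S3=25 blocked=[1, 2, 3]
Op 10: conn=-6 S1=27 S2=-33 S3=25 blocked=[1, 2, 3]
Op 11: conn=-6 S1=40 S2=-33 S3=25 blocked=[1, 2, 3]
Op 12: conn=-6 S1=40 S2=-33 S3=50 blocked=[1, 2, 3]

Answer: -6 40 -33 50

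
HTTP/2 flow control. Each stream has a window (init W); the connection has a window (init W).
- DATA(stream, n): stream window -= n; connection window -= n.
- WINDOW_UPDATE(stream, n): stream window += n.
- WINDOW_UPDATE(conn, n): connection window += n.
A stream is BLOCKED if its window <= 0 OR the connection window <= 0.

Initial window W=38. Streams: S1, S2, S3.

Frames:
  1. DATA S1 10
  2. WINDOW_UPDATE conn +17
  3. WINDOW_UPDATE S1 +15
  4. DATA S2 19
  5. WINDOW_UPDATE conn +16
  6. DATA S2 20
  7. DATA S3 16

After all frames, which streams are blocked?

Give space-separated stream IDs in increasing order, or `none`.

Op 1: conn=28 S1=28 S2=38 S3=38 blocked=[]
Op 2: conn=45 S1=28 S2=38 S3=38 blocked=[]
Op 3: conn=45 S1=43 S2=38 S3=38 blocked=[]
Op 4: conn=26 S1=43 S2=19 S3=38 blocked=[]
Op 5: conn=42 S1=43 S2=19 S3=38 blocked=[]
Op 6: conn=22 S1=43 S2=-1 S3=38 blocked=[2]
Op 7: conn=6 S1=43 S2=-1 S3=22 blocked=[2]

Answer: S2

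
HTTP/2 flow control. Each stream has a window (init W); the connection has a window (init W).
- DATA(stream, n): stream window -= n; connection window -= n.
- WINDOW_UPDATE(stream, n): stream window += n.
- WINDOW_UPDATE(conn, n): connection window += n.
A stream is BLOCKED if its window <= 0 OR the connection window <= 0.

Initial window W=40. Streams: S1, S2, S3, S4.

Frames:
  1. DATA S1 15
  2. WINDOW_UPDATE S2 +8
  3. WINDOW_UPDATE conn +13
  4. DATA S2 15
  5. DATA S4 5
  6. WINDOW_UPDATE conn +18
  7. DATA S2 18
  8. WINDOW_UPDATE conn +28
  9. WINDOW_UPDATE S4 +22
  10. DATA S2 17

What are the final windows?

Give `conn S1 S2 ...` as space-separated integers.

Answer: 29 25 -2 40 57

Derivation:
Op 1: conn=25 S1=25 S2=40 S3=40 S4=40 blocked=[]
Op 2: conn=25 S1=25 S2=48 S3=40 S4=40 blocked=[]
Op 3: conn=38 S1=25 S2=48 S3=40 S4=40 blocked=[]
Op 4: conn=23 S1=25 S2=33 S3=40 S4=40 blocked=[]
Op 5: conn=18 S1=25 S2=33 S3=40 S4=35 blocked=[]
Op 6: conn=36 S1=25 S2=33 S3=40 S4=35 blocked=[]
Op 7: conn=18 S1=25 S2=15 S3=40 S4=35 blocked=[]
Op 8: conn=46 S1=25 S2=15 S3=40 S4=35 blocked=[]
Op 9: conn=46 S1=25 S2=15 S3=40 S4=57 blocked=[]
Op 10: conn=29 S1=25 S2=-2 S3=40 S4=57 blocked=[2]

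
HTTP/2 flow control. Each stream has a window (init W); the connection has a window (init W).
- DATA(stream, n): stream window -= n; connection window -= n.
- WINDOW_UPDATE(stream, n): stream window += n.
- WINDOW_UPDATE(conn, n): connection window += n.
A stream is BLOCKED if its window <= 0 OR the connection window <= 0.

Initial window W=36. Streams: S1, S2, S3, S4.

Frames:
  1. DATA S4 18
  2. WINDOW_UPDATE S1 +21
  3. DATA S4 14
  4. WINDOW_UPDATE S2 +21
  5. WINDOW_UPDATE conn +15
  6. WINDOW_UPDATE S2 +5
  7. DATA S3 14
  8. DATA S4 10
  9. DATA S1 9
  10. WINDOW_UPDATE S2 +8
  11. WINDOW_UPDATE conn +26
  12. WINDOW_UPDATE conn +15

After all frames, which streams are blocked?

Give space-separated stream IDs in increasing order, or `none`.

Op 1: conn=18 S1=36 S2=36 S3=36 S4=18 blocked=[]
Op 2: conn=18 S1=57 S2=36 S3=36 S4=18 blocked=[]
Op 3: conn=4 S1=57 S2=36 S3=36 S4=4 blocked=[]
Op 4: conn=4 S1=57 S2=57 S3=36 S4=4 blocked=[]
Op 5: conn=19 S1=57 S2=57 S3=36 S4=4 blocked=[]
Op 6: conn=19 S1=57 S2=62 S3=36 S4=4 blocked=[]
Op 7: conn=5 S1=57 S2=62 S3=22 S4=4 blocked=[]
Op 8: conn=-5 S1=57 S2=62 S3=22 S4=-6 blocked=[1, 2, 3, 4]
Op 9: conn=-14 S1=48 S2=62 S3=22 S4=-6 blocked=[1, 2, 3, 4]
Op 10: conn=-14 S1=48 S2=70 S3=22 S4=-6 blocked=[1, 2, 3, 4]
Op 11: conn=12 S1=48 S2=70 S3=22 S4=-6 blocked=[4]
Op 12: conn=27 S1=48 S2=70 S3=22 S4=-6 blocked=[4]

Answer: S4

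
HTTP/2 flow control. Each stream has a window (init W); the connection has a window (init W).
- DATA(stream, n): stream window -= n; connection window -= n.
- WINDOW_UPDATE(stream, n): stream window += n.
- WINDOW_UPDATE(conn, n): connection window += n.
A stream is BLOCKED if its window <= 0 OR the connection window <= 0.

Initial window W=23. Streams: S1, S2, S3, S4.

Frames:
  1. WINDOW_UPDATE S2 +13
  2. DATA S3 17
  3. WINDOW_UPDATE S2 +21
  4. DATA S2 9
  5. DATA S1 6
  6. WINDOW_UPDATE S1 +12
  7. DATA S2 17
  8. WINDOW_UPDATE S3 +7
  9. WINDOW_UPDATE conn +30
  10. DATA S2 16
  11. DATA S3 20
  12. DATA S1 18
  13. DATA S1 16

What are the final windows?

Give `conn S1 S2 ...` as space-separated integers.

Answer: -66 -5 15 -7 23

Derivation:
Op 1: conn=23 S1=23 S2=36 S3=23 S4=23 blocked=[]
Op 2: conn=6 S1=23 S2=36 S3=6 S4=23 blocked=[]
Op 3: conn=6 S1=23 S2=57 S3=6 S4=23 blocked=[]
Op 4: conn=-3 S1=23 S2=48 S3=6 S4=23 blocked=[1, 2, 3, 4]
Op 5: conn=-9 S1=17 S2=48 S3=6 S4=23 blocked=[1, 2, 3, 4]
Op 6: conn=-9 S1=29 S2=48 S3=6 S4=23 blocked=[1, 2, 3, 4]
Op 7: conn=-26 S1=29 S2=31 S3=6 S4=23 blocked=[1, 2, 3, 4]
Op 8: conn=-26 S1=29 S2=31 S3=13 S4=23 blocked=[1, 2, 3, 4]
Op 9: conn=4 S1=29 S2=31 S3=13 S4=23 blocked=[]
Op 10: conn=-12 S1=29 S2=15 S3=13 S4=23 blocked=[1, 2, 3, 4]
Op 11: conn=-32 S1=29 S2=15 S3=-7 S4=23 blocked=[1, 2, 3, 4]
Op 12: conn=-50 S1=11 S2=15 S3=-7 S4=23 blocked=[1, 2, 3, 4]
Op 13: conn=-66 S1=-5 S2=15 S3=-7 S4=23 blocked=[1, 2, 3, 4]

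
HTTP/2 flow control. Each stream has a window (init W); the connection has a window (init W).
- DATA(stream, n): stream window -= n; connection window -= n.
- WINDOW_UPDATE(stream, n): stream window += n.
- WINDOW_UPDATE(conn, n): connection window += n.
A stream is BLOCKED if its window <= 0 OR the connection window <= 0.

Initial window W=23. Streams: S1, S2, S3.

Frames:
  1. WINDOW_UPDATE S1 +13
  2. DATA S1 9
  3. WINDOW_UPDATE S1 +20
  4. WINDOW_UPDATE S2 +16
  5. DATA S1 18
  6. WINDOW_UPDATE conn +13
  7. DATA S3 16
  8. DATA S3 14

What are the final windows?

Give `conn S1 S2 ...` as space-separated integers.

Op 1: conn=23 S1=36 S2=23 S3=23 blocked=[]
Op 2: conn=14 S1=27 S2=23 S3=23 blocked=[]
Op 3: conn=14 S1=47 S2=23 S3=23 blocked=[]
Op 4: conn=14 S1=47 S2=39 S3=23 blocked=[]
Op 5: conn=-4 S1=29 S2=39 S3=23 blocked=[1, 2, 3]
Op 6: conn=9 S1=29 S2=39 S3=23 blocked=[]
Op 7: conn=-7 S1=29 S2=39 S3=7 blocked=[1, 2, 3]
Op 8: conn=-21 S1=29 S2=39 S3=-7 blocked=[1, 2, 3]

Answer: -21 29 39 -7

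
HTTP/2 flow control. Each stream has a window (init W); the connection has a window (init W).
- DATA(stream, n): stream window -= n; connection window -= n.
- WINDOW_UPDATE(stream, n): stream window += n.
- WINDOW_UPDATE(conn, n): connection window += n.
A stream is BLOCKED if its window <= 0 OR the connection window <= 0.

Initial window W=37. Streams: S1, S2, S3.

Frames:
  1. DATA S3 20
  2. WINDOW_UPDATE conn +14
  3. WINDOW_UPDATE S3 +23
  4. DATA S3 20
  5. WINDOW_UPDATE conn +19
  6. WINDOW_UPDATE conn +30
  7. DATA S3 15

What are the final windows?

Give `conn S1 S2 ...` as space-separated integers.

Op 1: conn=17 S1=37 S2=37 S3=17 blocked=[]
Op 2: conn=31 S1=37 S2=37 S3=17 blocked=[]
Op 3: conn=31 S1=37 S2=37 S3=40 blocked=[]
Op 4: conn=11 S1=37 S2=37 S3=20 blocked=[]
Op 5: conn=30 S1=37 S2=37 S3=20 blocked=[]
Op 6: conn=60 S1=37 S2=37 S3=20 blocked=[]
Op 7: conn=45 S1=37 S2=37 S3=5 blocked=[]

Answer: 45 37 37 5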